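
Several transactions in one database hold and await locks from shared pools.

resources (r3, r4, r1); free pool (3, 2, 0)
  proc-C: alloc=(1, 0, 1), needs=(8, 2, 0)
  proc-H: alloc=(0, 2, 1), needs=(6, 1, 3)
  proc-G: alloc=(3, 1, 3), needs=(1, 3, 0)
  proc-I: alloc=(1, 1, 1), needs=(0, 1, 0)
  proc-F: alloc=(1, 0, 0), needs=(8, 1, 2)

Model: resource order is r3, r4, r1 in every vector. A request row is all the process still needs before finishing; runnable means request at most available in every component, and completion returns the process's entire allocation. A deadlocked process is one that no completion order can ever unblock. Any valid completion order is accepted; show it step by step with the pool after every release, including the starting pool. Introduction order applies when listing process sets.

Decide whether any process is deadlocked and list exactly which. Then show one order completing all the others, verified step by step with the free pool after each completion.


The deadlocked set is proc-C and proc-F.
Key observation: proc-I, proc-G, proc-H can finish, but then (7, 6, 5) is all there is, and the blocked group's r3 demands exceed it.
The rest can finish in the order proc-I, proc-G, proc-H. Walking it through:
  pool = (3, 2, 0)
  run proc-I (needs (0, 1, 0), free (3, 2, 0)); after release of (1, 1, 1) the pool is (4, 3, 1)
  run proc-G (needs (1, 3, 0), free (4, 3, 1)); after release of (3, 1, 3) the pool is (7, 4, 4)
  run proc-H (needs (6, 1, 3), free (7, 4, 4)); after release of (0, 2, 1) the pool is (7, 6, 5)
The stuck group stays short no matter what:
  proc-C still needs (8, 2, 0) but only (7, 6, 5) is free — short on r3
  proc-F still needs (8, 1, 2) but only (7, 6, 5) is free — short on r3


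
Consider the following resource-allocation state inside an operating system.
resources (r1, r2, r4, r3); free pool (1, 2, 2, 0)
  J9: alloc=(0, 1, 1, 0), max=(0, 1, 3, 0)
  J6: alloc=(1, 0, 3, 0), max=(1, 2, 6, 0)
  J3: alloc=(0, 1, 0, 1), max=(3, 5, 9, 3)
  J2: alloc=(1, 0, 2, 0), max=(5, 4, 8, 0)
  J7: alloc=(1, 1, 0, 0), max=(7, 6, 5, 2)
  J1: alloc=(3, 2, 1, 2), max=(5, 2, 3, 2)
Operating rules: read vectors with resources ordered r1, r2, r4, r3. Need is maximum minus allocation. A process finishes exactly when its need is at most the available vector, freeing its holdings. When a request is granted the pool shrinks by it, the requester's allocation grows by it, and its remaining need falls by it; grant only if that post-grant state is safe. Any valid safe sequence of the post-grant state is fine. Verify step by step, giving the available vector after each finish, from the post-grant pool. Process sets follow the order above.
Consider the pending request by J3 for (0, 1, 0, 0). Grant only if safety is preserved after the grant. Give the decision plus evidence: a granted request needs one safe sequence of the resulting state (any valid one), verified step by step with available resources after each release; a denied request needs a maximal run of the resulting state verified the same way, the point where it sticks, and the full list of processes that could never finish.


GRANT — the state after the grant stays safe, e.g. via J9, J6, J1, J2, J3, J7.
Key observation: post-grant, (1, 1, 2, 0) remains, and an order beginning with J9 completes everyone.
Verifying the post-grant state step by step:
  pool = (1, 1, 2, 0)
  J9: need (0, 0, 2, 0) fits (1, 1, 2, 0); releases (0, 1, 1, 0), pool now (1, 2, 3, 0)
  J6: need (0, 2, 3, 0) fits (1, 2, 3, 0); releases (1, 0, 3, 0), pool now (2, 2, 6, 0)
  J1: need (2, 0, 2, 0) fits (2, 2, 6, 0); releases (3, 2, 1, 2), pool now (5, 4, 7, 2)
  J2: need (4, 4, 6, 0) fits (5, 4, 7, 2); releases (1, 0, 2, 0), pool now (6, 4, 9, 2)
  J3: need (3, 3, 9, 2) fits (6, 4, 9, 2); releases (0, 2, 0, 1), pool now (6, 6, 9, 3)
  J7: need (6, 5, 5, 2) fits (6, 6, 9, 3); releases (1, 1, 0, 0), pool now (7, 7, 9, 3)


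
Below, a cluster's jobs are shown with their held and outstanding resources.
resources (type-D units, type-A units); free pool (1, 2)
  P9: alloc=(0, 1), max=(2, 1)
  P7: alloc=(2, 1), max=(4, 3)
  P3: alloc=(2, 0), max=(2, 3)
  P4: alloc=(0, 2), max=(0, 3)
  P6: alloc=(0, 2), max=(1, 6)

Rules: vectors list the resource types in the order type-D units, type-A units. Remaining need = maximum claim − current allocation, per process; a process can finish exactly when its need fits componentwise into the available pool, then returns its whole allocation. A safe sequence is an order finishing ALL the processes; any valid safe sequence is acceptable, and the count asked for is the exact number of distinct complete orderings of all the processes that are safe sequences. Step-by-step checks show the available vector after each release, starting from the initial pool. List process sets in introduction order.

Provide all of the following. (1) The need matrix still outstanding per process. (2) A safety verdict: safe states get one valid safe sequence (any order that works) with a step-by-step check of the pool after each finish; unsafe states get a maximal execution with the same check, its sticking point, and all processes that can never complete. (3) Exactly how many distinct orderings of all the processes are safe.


(1) Need matrix, components ordered type-D units, type-A units:
  P9: (2, 0)
  P7: (2, 2)
  P3: (0, 3)
  P4: (0, 1)
  P6: (1, 4)
(2) The state is SAFE; one workable sequence: P4, P6, P3, P9, P7.
Key observation: at P6 the run first touches a limit — (1, 4) against (1, 4), exact on a resource it actually requests.
Walking it through:
  pool = (1, 2)
  run P4 (needs (0, 1), free (1, 2)); after release of (0, 2) the pool is (1, 4)
  run P6 (needs (1, 4), free (1, 4)); after release of (0, 2) the pool is (1, 6)
  run P3 (needs (0, 3), free (1, 6)); after release of (2, 0) the pool is (3, 6)
  run P9 (needs (2, 0), free (3, 6)); after release of (0, 1) the pool is (3, 7)
  run P7 (needs (2, 2), free (3, 7)); after release of (2, 1) the pool is (5, 8)
(3) The exact count: 8 of the possible complete orderings are safe sequences.


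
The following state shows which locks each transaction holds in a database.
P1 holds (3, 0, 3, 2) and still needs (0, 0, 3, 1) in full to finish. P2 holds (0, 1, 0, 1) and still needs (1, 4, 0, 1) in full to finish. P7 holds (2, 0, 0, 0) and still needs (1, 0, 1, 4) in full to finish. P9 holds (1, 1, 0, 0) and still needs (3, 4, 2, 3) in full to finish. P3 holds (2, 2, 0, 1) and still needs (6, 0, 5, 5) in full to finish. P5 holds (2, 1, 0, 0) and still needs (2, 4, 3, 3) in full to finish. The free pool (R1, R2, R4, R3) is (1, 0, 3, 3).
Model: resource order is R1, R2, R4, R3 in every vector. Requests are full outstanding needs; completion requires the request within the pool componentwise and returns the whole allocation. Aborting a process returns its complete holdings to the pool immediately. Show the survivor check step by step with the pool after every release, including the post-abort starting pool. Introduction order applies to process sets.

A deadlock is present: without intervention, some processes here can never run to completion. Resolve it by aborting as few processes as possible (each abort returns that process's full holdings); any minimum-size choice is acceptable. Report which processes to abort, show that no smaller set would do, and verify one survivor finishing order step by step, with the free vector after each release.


Abort P2 and P9.
Key observation: P5 had no path to completion before; after the abort of P2 and P9 ((1, 2, 0, 1) returned), step 4 is where it fits.
No one abort is enough; case by case: P1 alone leaves P2 blocked (short on R2); P2 alone leaves P9 blocked (short on R2); P7 alone leaves P2 blocked (short on R2); P9 alone leaves P2 blocked (short on R2); P3 alone leaves P2 blocked (short on R2); P5 alone leaves P2 blocked (short on R2).
One survivor order: P7, P1, P3, P5. Verifying each step (post-abort pool first):
  pool = (2, 2, 3, 4)
  run P7 (needs (1, 0, 1, 4), free (2, 2, 3, 4)); after release of (2, 0, 0, 0) the pool is (4, 2, 3, 4)
  run P1 (needs (0, 0, 3, 1), free (4, 2, 3, 4)); after release of (3, 0, 3, 2) the pool is (7, 2, 6, 6)
  run P3 (needs (6, 0, 5, 5), free (7, 2, 6, 6)); after release of (2, 2, 0, 1) the pool is (9, 4, 6, 7)
  run P5 (needs (2, 4, 3, 3), free (9, 4, 6, 7)); after release of (2, 1, 0, 0) the pool is (11, 5, 6, 7)


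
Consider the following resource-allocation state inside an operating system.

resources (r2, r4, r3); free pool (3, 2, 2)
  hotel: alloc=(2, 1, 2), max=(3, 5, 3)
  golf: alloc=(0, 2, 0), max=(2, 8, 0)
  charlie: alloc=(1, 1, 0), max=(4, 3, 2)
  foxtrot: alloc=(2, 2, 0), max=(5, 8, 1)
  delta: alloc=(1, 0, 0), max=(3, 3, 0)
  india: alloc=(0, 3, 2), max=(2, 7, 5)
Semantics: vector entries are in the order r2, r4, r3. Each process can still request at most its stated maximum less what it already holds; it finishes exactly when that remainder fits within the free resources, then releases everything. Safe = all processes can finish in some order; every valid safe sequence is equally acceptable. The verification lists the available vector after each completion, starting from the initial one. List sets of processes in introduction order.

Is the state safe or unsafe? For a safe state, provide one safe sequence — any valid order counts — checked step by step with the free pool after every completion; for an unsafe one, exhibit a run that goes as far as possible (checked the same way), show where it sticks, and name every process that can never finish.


UNSAFE — no complete ordering exists.
Key observation: even finishing charlie, delta leaves just (5, 3, 2) free — too little r4 for any of the remaining processes.
The run charlie, delta cannot be extended any further. Check, step by step:
  pool = (3, 2, 2)
  charlie needs (3, 2, 2) <= (3, 2, 2) -> finishes; pool += (1, 1, 0) = (4, 3, 2)
  delta needs (2, 3, 0) <= (4, 3, 2) -> finishes; pool += (1, 0, 0) = (5, 3, 2)
  hotel cannot run: need (1, 4, 1) vs free (5, 3, 2) (insufficient r4)
  golf cannot run: need (2, 6, 0) vs free (5, 3, 2) (insufficient r4)
  foxtrot cannot run: need (3, 6, 1) vs free (5, 3, 2) (insufficient r4)
  india cannot run: need (2, 4, 3) vs free (5, 3, 2) (insufficient r4 and r3)
Permanently blocked: hotel, golf, foxtrot and india.


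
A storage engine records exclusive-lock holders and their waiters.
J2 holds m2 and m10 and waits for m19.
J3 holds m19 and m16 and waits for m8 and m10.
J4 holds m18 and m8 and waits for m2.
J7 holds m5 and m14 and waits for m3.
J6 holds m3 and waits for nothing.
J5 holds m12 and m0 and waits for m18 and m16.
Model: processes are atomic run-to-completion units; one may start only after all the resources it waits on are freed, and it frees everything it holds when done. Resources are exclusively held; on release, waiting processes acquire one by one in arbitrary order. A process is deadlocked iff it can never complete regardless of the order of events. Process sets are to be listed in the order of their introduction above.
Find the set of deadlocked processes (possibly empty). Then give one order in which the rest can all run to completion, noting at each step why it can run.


Deadlocked: J2, J3, J4 and J5.
Key observation: the cycle J2 -> J3 -> J2 can never break — each member waits on the next; J4 is caught in further circular waits and J5 waits into the deadlock from upstream.
The rest can finish in the order J6, J7.
Walking it through:
  J6: no waits; runs immediately, freeing m3
  J7: everything it awaited (m3) is free; runs, freeing m5 and m14


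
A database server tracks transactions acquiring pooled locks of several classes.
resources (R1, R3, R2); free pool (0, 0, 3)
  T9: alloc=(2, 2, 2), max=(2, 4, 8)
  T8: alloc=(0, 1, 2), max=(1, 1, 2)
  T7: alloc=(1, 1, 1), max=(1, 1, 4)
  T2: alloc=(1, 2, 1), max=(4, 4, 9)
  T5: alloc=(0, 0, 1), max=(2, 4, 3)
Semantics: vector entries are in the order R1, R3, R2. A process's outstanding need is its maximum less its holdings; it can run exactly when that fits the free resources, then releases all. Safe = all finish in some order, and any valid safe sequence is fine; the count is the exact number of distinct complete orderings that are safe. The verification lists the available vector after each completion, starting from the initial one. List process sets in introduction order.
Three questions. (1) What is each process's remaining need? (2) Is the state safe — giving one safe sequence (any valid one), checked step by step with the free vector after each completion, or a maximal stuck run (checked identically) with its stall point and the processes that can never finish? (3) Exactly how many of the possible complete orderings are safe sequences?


(1) Remaining need (order R1, R3, R2):
  T9: (0, 2, 6)
  T8: (1, 0, 0)
  T7: (0, 0, 3)
  T2: (3, 2, 8)
  T5: (2, 4, 2)
(2) SAFE — a valid safe sequence is T7, T8, T9, T5, T2.
Key observation: reading the order forward, T7 is the first process whose need (0, 0, 3) meets the free pool (0, 0, 3) exactly on a resource it requests.
Step-by-step check:
  pool = (0, 0, 3)
  T7: need (0, 0, 3) fits (0, 0, 3); releases (1, 1, 1), pool now (1, 1, 4)
  T8: need (1, 0, 0) fits (1, 1, 4); releases (0, 1, 2), pool now (1, 2, 6)
  T9: need (0, 2, 6) fits (1, 2, 6); releases (2, 2, 2), pool now (3, 4, 8)
  T5: need (2, 4, 2) fits (3, 4, 8); releases (0, 0, 1), pool now (3, 4, 9)
  T2: need (3, 2, 8) fits (3, 4, 9); releases (1, 2, 1), pool now (4, 6, 10)
(3) Precisely 2 of the possible complete orderings are safe sequences.


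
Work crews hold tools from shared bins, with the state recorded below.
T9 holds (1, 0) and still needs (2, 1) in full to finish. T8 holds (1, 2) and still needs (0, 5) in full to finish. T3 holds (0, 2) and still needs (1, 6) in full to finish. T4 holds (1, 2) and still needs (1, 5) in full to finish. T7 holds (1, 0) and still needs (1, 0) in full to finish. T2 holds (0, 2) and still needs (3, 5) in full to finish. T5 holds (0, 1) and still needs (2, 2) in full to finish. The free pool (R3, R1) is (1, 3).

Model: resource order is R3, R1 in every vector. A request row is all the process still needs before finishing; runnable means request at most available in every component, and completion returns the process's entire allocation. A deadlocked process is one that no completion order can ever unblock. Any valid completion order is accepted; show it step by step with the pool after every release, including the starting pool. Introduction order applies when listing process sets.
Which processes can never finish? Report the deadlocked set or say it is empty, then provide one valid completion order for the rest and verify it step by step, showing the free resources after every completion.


Deadlocked set: T8, T3, T4 and T2.
Key observation: R1 is the bottleneck — with T7, T9, T5 done the pool holds (3, 4), short of every remaining need.
The rest can finish in the order T7, T9, T5. Verifying each step:
  pool = (1, 3)
  T7: need (1, 0) fits (1, 3); releases (1, 0), pool now (2, 3)
  T9: need (2, 1) fits (2, 3); releases (1, 0), pool now (3, 3)
  T5: need (2, 2) fits (3, 3); releases (0, 1), pool now (3, 4)
The blocked processes can never fit:
  T8 cannot run: need (0, 5) vs free (3, 4) (insufficient R1)
  T3 cannot run: need (1, 6) vs free (3, 4) (insufficient R1)
  T4 cannot run: need (1, 5) vs free (3, 4) (insufficient R1)
  T2 cannot run: need (3, 5) vs free (3, 4) (insufficient R1)


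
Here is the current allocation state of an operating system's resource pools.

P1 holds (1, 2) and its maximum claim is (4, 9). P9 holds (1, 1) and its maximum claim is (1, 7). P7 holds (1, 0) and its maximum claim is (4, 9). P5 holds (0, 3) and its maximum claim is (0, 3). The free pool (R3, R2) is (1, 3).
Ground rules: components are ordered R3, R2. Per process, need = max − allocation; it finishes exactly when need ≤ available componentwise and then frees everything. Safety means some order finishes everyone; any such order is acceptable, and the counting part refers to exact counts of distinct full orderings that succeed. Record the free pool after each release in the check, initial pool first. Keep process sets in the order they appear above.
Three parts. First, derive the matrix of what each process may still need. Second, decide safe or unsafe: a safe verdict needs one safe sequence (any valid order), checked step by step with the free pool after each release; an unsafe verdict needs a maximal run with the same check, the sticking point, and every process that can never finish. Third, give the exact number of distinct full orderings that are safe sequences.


(1) Remaining need (order R3, R2):
  P1: (3, 7)
  P9: (0, 6)
  P7: (3, 9)
  P5: (0, 0)
(2) The state is UNSAFE.
Key observation: even finishing P5, P9 leaves just (2, 7) free — too little R3 for any of the remaining processes.
A maximal execution: P5, P9 — then nothing else fits. Step-by-step check:
  pool = (1, 3)
  run P5 (needs (0, 0), free (1, 3)); after release of (0, 3) the pool is (1, 6)
  run P9 (needs (0, 6), free (1, 6)); after release of (1, 1) the pool is (2, 7)
  P1 still needs (3, 7) but only (2, 7) is free — short on R3
  P7 still needs (3, 9) but only (2, 7) is free — short on R3 and R2
Never able to finish: P1 and P7.
(3) Exactly 0 of the possible complete orderings are safe sequences.


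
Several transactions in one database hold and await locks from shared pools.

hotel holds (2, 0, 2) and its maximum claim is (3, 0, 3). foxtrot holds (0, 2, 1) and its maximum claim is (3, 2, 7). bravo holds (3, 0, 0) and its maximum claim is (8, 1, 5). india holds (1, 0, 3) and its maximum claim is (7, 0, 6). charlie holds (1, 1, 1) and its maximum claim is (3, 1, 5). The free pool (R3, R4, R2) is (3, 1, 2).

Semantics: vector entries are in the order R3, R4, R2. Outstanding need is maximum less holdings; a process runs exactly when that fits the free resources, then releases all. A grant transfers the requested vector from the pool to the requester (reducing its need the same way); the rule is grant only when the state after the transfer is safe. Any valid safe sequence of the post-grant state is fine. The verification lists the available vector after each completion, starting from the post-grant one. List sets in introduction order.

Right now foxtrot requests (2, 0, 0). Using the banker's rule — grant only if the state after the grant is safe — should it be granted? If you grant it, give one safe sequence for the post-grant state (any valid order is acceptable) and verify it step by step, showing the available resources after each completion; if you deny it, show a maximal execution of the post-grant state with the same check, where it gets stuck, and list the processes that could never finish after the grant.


DENY — the pretend-granted state is unsafe.
Key observation: after hotel, charlie the pool peaks at (4, 2, 5), and each blocked process is short somewhere: foxtrot on R2; bravo on R3; india on R3.
Pretend the grant happened; the run hotel, charlie goes as far as possible. Check, step by step:
  pool = (1, 1, 2)
  run hotel (needs (1, 0, 1), free (1, 1, 2)); after release of (2, 0, 2) the pool is (3, 1, 4)
  run charlie (needs (2, 0, 4), free (3, 1, 4)); after release of (1, 1, 1) the pool is (4, 2, 5)
  foxtrot cannot run: need (1, 0, 6) vs free (4, 2, 5) (insufficient R2)
  bravo cannot run: need (5, 1, 5) vs free (4, 2, 5) (insufficient R3)
  india cannot run: need (6, 0, 3) vs free (4, 2, 5) (insufficient R3)
Had the request been granted, foxtrot, bravo and india could never finish.


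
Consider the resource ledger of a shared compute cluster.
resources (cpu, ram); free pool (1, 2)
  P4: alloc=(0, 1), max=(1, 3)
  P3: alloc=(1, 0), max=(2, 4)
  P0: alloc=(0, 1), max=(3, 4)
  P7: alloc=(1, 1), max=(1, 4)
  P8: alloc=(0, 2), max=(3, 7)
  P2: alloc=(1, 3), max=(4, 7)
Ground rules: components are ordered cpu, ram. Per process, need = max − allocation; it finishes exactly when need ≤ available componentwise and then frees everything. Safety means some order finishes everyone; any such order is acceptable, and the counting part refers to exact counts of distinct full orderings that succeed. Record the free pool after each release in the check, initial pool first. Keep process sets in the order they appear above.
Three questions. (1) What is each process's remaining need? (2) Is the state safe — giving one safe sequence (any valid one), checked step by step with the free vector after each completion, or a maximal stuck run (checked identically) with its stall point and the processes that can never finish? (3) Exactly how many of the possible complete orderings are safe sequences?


(1) Need matrix, components ordered cpu, ram:
  P4: (1, 2)
  P3: (1, 4)
  P0: (3, 3)
  P7: (0, 3)
  P8: (3, 5)
  P2: (3, 4)
(2) The state is SAFE; one workable sequence: P4, P7, P3, P0, P2, P8.
Key observation: P4 marks the first exact bind of the order: its need (1, 2) fits the free (1, 2) with zero slack on a requested resource.
Walking it through:
  pool = (1, 2)
  run P4 (needs (1, 2), free (1, 2)); after release of (0, 1) the pool is (1, 3)
  run P7 (needs (0, 3), free (1, 3)); after release of (1, 1) the pool is (2, 4)
  run P3 (needs (1, 4), free (2, 4)); after release of (1, 0) the pool is (3, 4)
  run P0 (needs (3, 3), free (3, 4)); after release of (0, 1) the pool is (3, 5)
  run P2 (needs (3, 4), free (3, 5)); after release of (1, 3) the pool is (4, 8)
  run P8 (needs (3, 5), free (4, 8)); after release of (0, 2) the pool is (4, 10)
(3) The exact count: 4 of the possible complete orderings are safe sequences.


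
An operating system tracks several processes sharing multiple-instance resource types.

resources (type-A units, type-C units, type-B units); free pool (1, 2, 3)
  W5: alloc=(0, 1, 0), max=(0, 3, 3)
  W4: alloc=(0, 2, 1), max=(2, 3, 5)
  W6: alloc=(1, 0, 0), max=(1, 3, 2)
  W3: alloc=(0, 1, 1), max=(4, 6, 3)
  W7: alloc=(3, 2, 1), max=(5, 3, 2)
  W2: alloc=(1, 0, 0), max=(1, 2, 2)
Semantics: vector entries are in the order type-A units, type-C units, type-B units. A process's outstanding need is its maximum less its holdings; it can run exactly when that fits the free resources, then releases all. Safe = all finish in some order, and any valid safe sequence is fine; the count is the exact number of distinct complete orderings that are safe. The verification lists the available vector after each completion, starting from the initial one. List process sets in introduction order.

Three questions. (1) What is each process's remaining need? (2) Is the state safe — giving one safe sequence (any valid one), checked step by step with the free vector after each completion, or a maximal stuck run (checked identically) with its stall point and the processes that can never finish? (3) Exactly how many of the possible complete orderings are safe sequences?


(1) Outstanding need per process (order type-A units, type-C units, type-B units):
  W5: (0, 2, 3)
  W4: (2, 1, 4)
  W6: (0, 3, 2)
  W3: (4, 5, 2)
  W7: (2, 1, 1)
  W2: (0, 2, 2)
(2) SAFE, for example via the order W5, W6, W7, W2, W3, W4.
Key observation: W5 marks the first exact bind of the order: its need (0, 2, 3) fits the free (1, 2, 3) with zero slack on a requested resource.
Step-by-step check:
  pool = (1, 2, 3)
  run W5 (needs (0, 2, 3), free (1, 2, 3)); after release of (0, 1, 0) the pool is (1, 3, 3)
  run W6 (needs (0, 3, 2), free (1, 3, 3)); after release of (1, 0, 0) the pool is (2, 3, 3)
  run W7 (needs (2, 1, 1), free (2, 3, 3)); after release of (3, 2, 1) the pool is (5, 5, 4)
  run W2 (needs (0, 2, 2), free (5, 5, 4)); after release of (1, 0, 0) the pool is (6, 5, 4)
  run W3 (needs (4, 5, 2), free (6, 5, 4)); after release of (0, 1, 1) the pool is (6, 6, 5)
  run W4 (needs (2, 1, 4), free (6, 6, 5)); after release of (0, 2, 1) the pool is (6, 8, 6)
(3) The exact count: 40 of the possible complete orderings are safe sequences.


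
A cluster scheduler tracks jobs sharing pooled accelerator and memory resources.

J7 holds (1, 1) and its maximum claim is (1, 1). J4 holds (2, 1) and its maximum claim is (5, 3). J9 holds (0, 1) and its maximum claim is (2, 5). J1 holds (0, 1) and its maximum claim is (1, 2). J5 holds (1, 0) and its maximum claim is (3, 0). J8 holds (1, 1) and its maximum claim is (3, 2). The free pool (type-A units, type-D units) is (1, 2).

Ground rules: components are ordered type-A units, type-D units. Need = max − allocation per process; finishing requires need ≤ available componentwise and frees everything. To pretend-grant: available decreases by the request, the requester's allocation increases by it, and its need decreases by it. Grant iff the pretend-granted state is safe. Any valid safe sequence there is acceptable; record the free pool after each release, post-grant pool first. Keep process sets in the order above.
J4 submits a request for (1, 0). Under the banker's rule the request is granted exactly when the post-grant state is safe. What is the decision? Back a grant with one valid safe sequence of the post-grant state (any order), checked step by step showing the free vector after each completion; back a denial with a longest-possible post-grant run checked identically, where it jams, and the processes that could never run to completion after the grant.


DENY — the pretend-granted state is unsafe.
Key observation: type-A units is the bottleneck — with J7, J1 done the pool holds (1, 4), short of every remaining need.
Pretend the grant happened; the run J7, J1 goes as far as possible. Walking it through:
  pool = (0, 2)
  J7: need (0, 0) fits (0, 2); releases (1, 1), pool now (1, 3)
  J1: need (1, 1) fits (1, 3); releases (0, 1), pool now (1, 4)
  blocked: J4 wants (2, 2), pool (1, 4) — not enough type-A units
  blocked: J9 wants (2, 4), pool (1, 4) — not enough type-A units
  blocked: J5 wants (2, 0), pool (1, 4) — not enough type-A units
  blocked: J8 wants (2, 1), pool (1, 4) — not enough type-A units
Had the request been granted, J4, J9, J5 and J8 could never finish.


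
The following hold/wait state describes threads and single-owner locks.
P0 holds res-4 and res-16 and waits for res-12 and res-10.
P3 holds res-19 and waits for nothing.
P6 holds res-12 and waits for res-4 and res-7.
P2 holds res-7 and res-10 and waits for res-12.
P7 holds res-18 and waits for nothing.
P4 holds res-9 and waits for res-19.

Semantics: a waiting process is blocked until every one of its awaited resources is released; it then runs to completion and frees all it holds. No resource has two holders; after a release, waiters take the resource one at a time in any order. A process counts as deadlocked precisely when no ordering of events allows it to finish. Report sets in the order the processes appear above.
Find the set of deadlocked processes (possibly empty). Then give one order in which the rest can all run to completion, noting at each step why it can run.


Deadlocked set: P0, P6 and P2.
Key observation: the wait chain closes on itself along P0 -> P6 -> P0; P2 is caught in further circular waits.
The rest can finish in the order P7, P3, P4.
Check, step by step:
  P7: no waits; runs immediately, freeing res-18
  P3: no waits; runs immediately, freeing res-19
  run P4 (all its waits — res-19 — are resolved); releases res-9


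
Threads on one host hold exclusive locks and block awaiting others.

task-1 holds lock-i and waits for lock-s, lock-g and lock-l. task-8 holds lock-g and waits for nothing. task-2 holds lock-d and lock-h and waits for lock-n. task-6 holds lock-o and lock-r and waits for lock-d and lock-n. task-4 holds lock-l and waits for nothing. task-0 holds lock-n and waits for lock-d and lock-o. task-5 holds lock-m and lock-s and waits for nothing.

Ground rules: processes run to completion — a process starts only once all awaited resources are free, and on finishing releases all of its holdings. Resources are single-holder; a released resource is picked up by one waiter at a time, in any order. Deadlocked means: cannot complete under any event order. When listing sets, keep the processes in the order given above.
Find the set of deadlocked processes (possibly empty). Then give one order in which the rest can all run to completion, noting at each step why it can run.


Deadlocked set: task-2, task-6 and task-0.
Key observation: the cycle task-2 -> task-0 -> task-2 can never break — each member waits on the next; task-6 is caught in further circular waits.
A valid finishing order for the others: task-4, task-5, task-8, task-1.
Step-by-step check:
  task-4: no waits; runs immediately, freeing lock-l
  task-5: no waits; runs immediately, freeing lock-m and lock-s
  task-8: no waits; runs immediately, freeing lock-g
  run task-1 (all its waits — lock-s, lock-g and lock-l — are resolved); releases lock-i


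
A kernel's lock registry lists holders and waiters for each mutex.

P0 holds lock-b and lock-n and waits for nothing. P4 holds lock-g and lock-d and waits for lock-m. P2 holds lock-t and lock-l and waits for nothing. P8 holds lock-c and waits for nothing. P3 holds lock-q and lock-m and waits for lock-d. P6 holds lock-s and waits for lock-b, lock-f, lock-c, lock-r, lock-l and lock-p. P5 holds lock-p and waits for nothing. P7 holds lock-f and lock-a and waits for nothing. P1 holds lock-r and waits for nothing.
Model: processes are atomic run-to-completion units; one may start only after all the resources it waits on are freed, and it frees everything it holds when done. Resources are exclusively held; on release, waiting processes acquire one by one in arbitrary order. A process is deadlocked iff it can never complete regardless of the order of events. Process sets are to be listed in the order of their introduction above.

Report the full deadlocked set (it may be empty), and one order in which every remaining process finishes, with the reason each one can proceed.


Deadlocked: P4 and P3.
Key observation: the knot is the closed ring of waits P4 -> P3 -> P4; no other process is dragged down with it.
A valid finishing order for the others: P0, P2, P5, P7, P1, P8, P6.
Check, step by step:
  P0: no waits; runs immediately, freeing lock-b and lock-n
  P2: no waits; runs immediately, freeing lock-t and lock-l
  P5: no waits; runs immediately, freeing lock-p
  P7: no waits; runs immediately, freeing lock-f and lock-a
  P1: no waits; runs immediately, freeing lock-r
  P8: no waits; runs immediately, freeing lock-c
  P6: everything it awaited (lock-b, lock-f, lock-c, lock-r, lock-l and lock-p) is free; runs, freeing lock-s


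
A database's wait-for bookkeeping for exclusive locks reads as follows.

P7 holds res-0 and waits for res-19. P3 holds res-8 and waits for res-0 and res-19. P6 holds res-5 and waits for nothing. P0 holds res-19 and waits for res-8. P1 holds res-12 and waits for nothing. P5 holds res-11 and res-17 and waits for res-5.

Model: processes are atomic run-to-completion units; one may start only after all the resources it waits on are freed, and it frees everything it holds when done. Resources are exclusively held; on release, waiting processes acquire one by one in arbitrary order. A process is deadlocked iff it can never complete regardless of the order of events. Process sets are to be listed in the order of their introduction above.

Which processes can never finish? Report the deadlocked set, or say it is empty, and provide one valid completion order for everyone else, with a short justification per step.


The deadlocked set is P7, P3 and P0.
Key observation: nobody on the ring P7 -> P0 -> P3 -> P7 can start until another member finishes, which never happens; no other process is dragged down with it.
The rest can finish in the order P6, P1, P5.
Verifying each step:
  P6: no waits; runs immediately, freeing res-5
  P1: no waits; runs immediately, freeing res-12
  P5 waits on res-5 — all released -> runs and releases res-11 and res-17


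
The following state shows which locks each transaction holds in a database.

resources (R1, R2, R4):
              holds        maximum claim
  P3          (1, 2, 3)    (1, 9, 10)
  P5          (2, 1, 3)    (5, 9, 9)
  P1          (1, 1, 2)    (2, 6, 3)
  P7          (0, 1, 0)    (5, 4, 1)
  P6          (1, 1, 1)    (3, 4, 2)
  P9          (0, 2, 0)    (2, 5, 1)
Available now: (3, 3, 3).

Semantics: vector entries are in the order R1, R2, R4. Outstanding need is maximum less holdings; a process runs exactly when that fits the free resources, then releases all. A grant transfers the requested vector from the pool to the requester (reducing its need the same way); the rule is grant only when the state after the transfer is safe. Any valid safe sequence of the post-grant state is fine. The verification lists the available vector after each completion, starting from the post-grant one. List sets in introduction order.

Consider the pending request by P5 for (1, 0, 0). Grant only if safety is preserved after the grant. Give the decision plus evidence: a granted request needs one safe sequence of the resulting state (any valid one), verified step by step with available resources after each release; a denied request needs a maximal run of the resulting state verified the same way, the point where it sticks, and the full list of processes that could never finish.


DENY — the pretend-granted state is unsafe.
Key observation: after P9, P1, P6 the pool peaks at (4, 7, 6), and each blocked process is short somewhere: P3 on R4; P5 on R2; P7 on R1.
After a pretend grant, a maximal execution: P9, P1, P6 — then nothing else fits. Check, step by step:
  pool = (2, 3, 3)
  P9: need (2, 3, 1) fits (2, 3, 3); releases (0, 2, 0), pool now (2, 5, 3)
  P1: need (1, 5, 1) fits (2, 5, 3); releases (1, 1, 2), pool now (3, 6, 5)
  P6: need (2, 3, 1) fits (3, 6, 5); releases (1, 1, 1), pool now (4, 7, 6)
  P3 still needs (0, 7, 7) but only (4, 7, 6) is free — short on R4
  P5 still needs (2, 8, 6) but only (4, 7, 6) is free — short on R2
  P7 still needs (5, 3, 1) but only (4, 7, 6) is free — short on R1
Processes that could never finish after the grant: P3, P5 and P7.


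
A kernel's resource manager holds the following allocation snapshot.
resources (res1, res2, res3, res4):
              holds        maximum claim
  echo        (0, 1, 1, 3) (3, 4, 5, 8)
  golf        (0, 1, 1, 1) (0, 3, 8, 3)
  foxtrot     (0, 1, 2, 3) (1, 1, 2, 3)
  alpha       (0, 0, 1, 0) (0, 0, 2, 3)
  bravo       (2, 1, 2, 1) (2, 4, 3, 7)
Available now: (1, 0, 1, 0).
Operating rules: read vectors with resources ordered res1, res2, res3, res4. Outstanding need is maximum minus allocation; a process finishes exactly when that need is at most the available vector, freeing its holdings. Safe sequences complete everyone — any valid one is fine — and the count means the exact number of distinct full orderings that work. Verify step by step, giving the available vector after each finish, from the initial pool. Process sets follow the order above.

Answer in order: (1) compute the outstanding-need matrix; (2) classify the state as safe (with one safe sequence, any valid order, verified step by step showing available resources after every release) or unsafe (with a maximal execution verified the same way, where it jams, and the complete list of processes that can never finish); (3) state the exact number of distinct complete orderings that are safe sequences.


(1) Need matrix, components ordered res1, res2, res3, res4:
  echo: (3, 3, 4, 5)
  golf: (0, 2, 7, 2)
  foxtrot: (1, 0, 0, 0)
  alpha: (0, 0, 1, 3)
  bravo: (0, 3, 1, 6)
(2) UNSAFE — no complete ordering exists.
Key observation: even finishing foxtrot, alpha leaves just (1, 1, 4, 3) free — too little res2 for any of the remaining processes.
The run foxtrot, alpha cannot be extended any further. Step-by-step check:
  pool = (1, 0, 1, 0)
  foxtrot: need (1, 0, 0, 0) fits (1, 0, 1, 0); releases (0, 1, 2, 3), pool now (1, 1, 3, 3)
  alpha: need (0, 0, 1, 3) fits (1, 1, 3, 3); releases (0, 0, 1, 0), pool now (1, 1, 4, 3)
  echo still needs (3, 3, 4, 5) but only (1, 1, 4, 3) is free — short on res1, res2 and res4
  golf still needs (0, 2, 7, 2) but only (1, 1, 4, 3) is free — short on res2 and res3
  bravo still needs (0, 3, 1, 6) but only (1, 1, 4, 3) is free — short on res2 and res4
Permanently blocked: echo, golf and bravo.
(3) Exactly 0 of the possible complete orderings are safe sequences.


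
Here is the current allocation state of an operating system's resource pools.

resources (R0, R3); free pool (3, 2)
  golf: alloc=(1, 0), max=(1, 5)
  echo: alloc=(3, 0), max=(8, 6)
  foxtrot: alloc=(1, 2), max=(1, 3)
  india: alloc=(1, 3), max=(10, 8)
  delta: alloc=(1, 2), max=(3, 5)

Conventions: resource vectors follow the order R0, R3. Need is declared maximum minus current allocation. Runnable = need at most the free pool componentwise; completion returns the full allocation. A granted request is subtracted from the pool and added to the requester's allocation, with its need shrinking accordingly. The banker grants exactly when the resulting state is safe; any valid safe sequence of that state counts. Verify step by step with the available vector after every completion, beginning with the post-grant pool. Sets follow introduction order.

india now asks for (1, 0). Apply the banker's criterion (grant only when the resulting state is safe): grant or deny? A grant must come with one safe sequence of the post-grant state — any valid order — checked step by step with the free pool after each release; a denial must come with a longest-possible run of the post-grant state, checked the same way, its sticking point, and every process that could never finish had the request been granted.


GRANT: granting preserves safety; a valid post-grant sequence is foxtrot, delta, golf, echo, india.
Key observation: post-grant, (2, 2) remains, and an order beginning with foxtrot completes everyone.
Check on the post-grant state, step by step:
  pool = (2, 2)
  foxtrot needs (0, 1) <= (2, 2) -> finishes; pool += (1, 2) = (3, 4)
  delta needs (2, 3) <= (3, 4) -> finishes; pool += (1, 2) = (4, 6)
  golf needs (0, 5) <= (4, 6) -> finishes; pool += (1, 0) = (5, 6)
  echo needs (5, 6) <= (5, 6) -> finishes; pool += (3, 0) = (8, 6)
  india needs (8, 5) <= (8, 6) -> finishes; pool += (2, 3) = (10, 9)


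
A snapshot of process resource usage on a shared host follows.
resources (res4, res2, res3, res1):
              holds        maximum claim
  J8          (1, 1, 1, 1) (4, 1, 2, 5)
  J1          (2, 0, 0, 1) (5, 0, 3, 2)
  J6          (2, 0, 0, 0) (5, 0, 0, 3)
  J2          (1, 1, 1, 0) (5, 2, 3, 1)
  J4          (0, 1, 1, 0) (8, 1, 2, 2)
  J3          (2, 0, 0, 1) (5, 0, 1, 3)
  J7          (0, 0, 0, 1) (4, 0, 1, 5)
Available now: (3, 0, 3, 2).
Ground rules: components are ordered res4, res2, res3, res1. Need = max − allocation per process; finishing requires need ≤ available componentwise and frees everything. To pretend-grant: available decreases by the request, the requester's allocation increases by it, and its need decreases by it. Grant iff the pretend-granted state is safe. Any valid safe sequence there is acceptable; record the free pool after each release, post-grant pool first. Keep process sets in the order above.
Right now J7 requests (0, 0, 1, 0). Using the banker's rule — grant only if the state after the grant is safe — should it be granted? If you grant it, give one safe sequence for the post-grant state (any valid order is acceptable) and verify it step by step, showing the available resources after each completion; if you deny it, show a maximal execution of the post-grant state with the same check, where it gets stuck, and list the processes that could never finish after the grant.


DENY. Granting would leave the state unsafe.
Key observation: after J3, J6 the pool peaks at (7, 0, 2, 3), and each blocked process is short somewhere: J8 on res1; J1 on res3; J2 on res2; J4 on res4; J7 on res1.
After a pretend grant, a maximal execution: J3, J6 — then nothing else fits. Verifying each step:
  pool = (3, 0, 2, 2)
  J3 needs (3, 0, 1, 2) <= (3, 0, 2, 2) -> finishes; pool += (2, 0, 0, 1) = (5, 0, 2, 3)
  J6 needs (3, 0, 0, 3) <= (5, 0, 2, 3) -> finishes; pool += (2, 0, 0, 0) = (7, 0, 2, 3)
  J8 still needs (3, 0, 1, 4) but only (7, 0, 2, 3) is free — short on res1
  J1 still needs (3, 0, 3, 1) but only (7, 0, 2, 3) is free — short on res3
  J2 still needs (4, 1, 2, 1) but only (7, 0, 2, 3) is free — short on res2
  J4 still needs (8, 0, 1, 2) but only (7, 0, 2, 3) is free — short on res4
  J7 still needs (4, 0, 0, 4) but only (7, 0, 2, 3) is free — short on res1
Had the request been granted, J8, J1, J2, J4 and J7 could never finish.
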